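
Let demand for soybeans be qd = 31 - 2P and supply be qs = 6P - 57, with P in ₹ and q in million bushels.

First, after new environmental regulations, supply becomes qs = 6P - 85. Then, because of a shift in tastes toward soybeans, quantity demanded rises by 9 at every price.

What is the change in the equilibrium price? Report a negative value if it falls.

+4.625

Solve the original market: 31 - 2P = 6P - 57, hence P = 11 and q = 9.
The new curves are qd = 40 - 2P (demand) and qs = 6P - 85 (supply).
New equilibrium: 40 - 2P = 6P - 85 ⇒ 125 = 8P ⇒ P = 15.625, q = 8.75.
ΔP = 15.625 − 11 = +4.625.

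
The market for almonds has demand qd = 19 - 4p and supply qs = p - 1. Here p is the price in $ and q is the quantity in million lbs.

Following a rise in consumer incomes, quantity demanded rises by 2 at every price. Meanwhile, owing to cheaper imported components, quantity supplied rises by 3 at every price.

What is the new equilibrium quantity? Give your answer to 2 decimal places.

Before the shock: 19 - 4p = p - 1 ⇒ 20 = 5p ⇒ p = 4, q = 3.
The new curves are qd = 21 - 4p (demand) and qs = p + 2 (supply).
Clearing the new market: 21 - 4p = p + 2, so p = 3.8 and q = 5.8.

5.80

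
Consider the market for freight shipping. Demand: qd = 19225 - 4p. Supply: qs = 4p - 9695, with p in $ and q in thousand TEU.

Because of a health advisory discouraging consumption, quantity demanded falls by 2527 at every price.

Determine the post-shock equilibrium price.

Original equilibrium: 19225 - 4p = 4p - 9695 gives 28920 = 8p, so p = 3615 and q = 4765.
The new curves are qd = 16698 - 4p (demand) and qs = 4p - 9695 (supply).
New equilibrium: 16698 - 4p = 4p - 9695 ⇒ 26393 = 8p ⇒ p = 3299.125, q = 3501.5.

3299.125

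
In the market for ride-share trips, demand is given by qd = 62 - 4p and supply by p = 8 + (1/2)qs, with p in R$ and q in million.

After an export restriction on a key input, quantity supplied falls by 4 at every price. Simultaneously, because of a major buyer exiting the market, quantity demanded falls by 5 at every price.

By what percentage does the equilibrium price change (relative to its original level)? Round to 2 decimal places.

-1.28

Initially, 62 - 4p = 2p - 16, so 78 = 6p and p = 13, q = 10.
The new curves are qd = 57 - 4p (demand) and qs = 2p - 20 (supply).
Equate the new curves: 57 - 4p = 2p - 20, giving 77 = 6p, p = 77/6 ≈ 12.8333, q = 17/3 ≈ 5.6667.
%Δp = (12.8333 − 13) / 13 × 100 = -1.28%.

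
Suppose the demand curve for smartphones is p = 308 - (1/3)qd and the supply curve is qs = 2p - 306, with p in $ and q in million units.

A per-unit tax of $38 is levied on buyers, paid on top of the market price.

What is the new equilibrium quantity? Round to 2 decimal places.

Before the shock: 924 - 3p = 2p - 306 ⇒ 1230 = 5p ⇒ p = 246, q = 186.
Since buyers pay the price plus the tax, the effective demand curve becomes qd = 810 - 3p.
Clearing the new market: 810 - 3p = 2p - 306, so p = 223.2 and q = 140.4.

140.40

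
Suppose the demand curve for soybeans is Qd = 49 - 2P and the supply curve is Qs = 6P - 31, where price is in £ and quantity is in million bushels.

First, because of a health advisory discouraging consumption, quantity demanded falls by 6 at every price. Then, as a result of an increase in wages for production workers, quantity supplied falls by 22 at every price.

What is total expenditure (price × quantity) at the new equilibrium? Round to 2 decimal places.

228.00

Initially, 49 - 2P = 6P - 31, so 80 = 8P and P = 10, Q = 29.
The shock moves the curves to Qd = 43 - 2P and Qs = 6P - 53.
Equate the new curves: 43 - 2P = 6P - 53, giving 96 = 8P, P = 12, Q = 19.
New expenditure = 12 × 19 = 228.00.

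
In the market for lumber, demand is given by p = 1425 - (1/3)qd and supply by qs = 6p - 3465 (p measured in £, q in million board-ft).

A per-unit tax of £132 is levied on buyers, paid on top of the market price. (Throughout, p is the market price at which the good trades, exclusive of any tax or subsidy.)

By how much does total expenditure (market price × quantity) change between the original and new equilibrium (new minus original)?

Before the shock: 4275 - 3p = 6p - 3465 ⇒ 7740 = 9p ⇒ p = 860, q = 1695.
Since buyers pay the price plus the tax, the effective demand curve becomes qd = 3879 - 3p.
Equate the new curves: 3879 - 3p = 6p - 3465, giving 7344 = 9p, p = 816, q = 1431.
Expenditure moves from 860×1695 = 1457700 to 816×1431 = 1167696; change = -290004.

-290004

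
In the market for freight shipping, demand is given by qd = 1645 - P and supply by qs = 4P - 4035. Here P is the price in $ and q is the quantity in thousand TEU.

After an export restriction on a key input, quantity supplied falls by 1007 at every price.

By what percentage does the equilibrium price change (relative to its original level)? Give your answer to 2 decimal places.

+17.73

Solve the original market: 1645 - P = 4P - 4035, hence P = 1136 and q = 509.
The new curves are qd = 1645 - P (demand) and qs = 4P - 5042 (supply).
New equilibrium: 1645 - P = 4P - 5042 ⇒ 6687 = 5P ⇒ P = 1337.4, q = 307.6.
%ΔP = (1337.4 − 1136) / 1136 × 100 = +17.73%.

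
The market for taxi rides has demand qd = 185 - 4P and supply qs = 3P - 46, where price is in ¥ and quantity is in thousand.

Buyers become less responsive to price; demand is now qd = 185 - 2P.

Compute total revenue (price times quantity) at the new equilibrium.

Original equilibrium: 185 - 4P = 3P - 46 gives 231 = 7P, so P = 33 and q = 53.
After the shift, demand is qd = 185 - 2P and supply is qs = 3P - 46.
Equate the new curves: 185 - 2P = 3P - 46, giving 231 = 5P, P = 46.2, q = 92.6.
New expenditure = 46.2 × 92.6 = 4278.12.

4278.12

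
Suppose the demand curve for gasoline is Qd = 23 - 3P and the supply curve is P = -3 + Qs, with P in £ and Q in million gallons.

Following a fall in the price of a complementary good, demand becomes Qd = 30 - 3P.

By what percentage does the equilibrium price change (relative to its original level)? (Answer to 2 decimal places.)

Original equilibrium: 23 - 3P = P + 3 gives 20 = 4P, so P = 5 and Q = 8.
The new curves are Qd = 30 - 3P (demand) and Qs = P + 3 (supply).
New equilibrium: 30 - 3P = P + 3 ⇒ 27 = 4P ⇒ P = 6.75, Q = 9.75.
%ΔP = (6.75 − 5) / 5 × 100 = +35.00%.

+35.00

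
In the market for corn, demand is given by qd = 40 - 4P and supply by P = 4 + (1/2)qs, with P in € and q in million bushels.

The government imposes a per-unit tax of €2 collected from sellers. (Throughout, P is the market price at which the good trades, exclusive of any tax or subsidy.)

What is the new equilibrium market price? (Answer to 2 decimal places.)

Initially, 40 - 4P = 2P - 8, so 48 = 6P and P = 8, q = 8.
Since sellers keep the price net of the tax, the effective supply curve becomes qs = 2P - 12.
Clearing the new market: 40 - 4P = 2P - 12, so P = 26/3 ≈ 8.6667 and q = 16/3 ≈ 5.3333.

8.67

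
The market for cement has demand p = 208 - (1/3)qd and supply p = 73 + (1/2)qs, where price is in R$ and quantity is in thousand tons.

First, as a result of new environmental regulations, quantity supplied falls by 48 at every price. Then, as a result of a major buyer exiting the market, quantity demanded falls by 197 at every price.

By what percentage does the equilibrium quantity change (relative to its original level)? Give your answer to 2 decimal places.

Original equilibrium: 624 - 3p = 2p - 146 gives 770 = 5p, so p = 154 and q = 162.
With the change applied: demand qd = 427 - 3p, supply qs = 2p - 194.
Setting them equal: 427 - 3p = 2p - 194 → 621 = 5p, so p = 124.2 and q = 54.4.
%Δq = (54.4 − 162) / 162 × 100 = -66.42%.

-66.42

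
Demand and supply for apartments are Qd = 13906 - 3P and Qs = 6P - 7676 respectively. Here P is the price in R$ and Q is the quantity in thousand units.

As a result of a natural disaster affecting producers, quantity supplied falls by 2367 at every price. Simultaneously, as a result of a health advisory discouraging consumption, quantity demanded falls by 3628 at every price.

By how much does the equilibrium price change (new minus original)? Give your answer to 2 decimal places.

-140.11

Initially, 13906 - 3P = 6P - 7676, so 21582 = 9P and P = 2398, Q = 6712.
The shock moves the curves to Qd = 10278 - 3P and Qs = 6P - 10043.
Equate the new curves: 10278 - 3P = 6P - 10043, giving 20321 = 9P, P = 20321/9 ≈ 2257.8889, Q = 10513/3 ≈ 3504.3333.
ΔP = 2257.8889 − 2398 = -140.11.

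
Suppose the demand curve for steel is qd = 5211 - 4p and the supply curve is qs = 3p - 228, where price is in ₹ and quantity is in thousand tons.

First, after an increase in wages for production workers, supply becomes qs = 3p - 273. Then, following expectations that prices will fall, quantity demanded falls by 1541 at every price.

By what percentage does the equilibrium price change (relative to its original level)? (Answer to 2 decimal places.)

Solve the original market: 5211 - 4p = 3p - 228, hence p = 777 and q = 2103.
After the shift, demand is qd = 3670 - 4p and supply is qs = 3p - 273.
Setting them equal: 3670 - 4p = 3p - 273 → 3943 = 7p, so p = 3943/7 ≈ 563.2857 and q = 9918/7 ≈ 1416.8571.
%Δp = (563.2857 − 777) / 777 × 100 = -27.51%.

-27.51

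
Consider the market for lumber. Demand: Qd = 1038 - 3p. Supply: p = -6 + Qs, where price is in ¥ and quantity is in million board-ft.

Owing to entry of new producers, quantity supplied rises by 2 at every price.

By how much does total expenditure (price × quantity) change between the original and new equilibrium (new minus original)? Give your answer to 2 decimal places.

Solve the original market: 1038 - 3p = p + 6, hence p = 258 and Q = 264.
After the shift, demand is Qd = 1038 - 3p and supply is Qs = p + 8.
Equate the new curves: 1038 - 3p = p + 8, giving 1030 = 4p, p = 257.5, Q = 265.5.
Expenditure moves from 258×264 = 68112 to 257.5×265.5 = 68366.25; change = +254.25.

+254.25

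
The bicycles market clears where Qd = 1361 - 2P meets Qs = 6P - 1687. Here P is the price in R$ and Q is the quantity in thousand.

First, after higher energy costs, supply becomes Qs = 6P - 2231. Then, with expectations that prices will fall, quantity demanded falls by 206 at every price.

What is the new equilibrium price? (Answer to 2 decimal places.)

Original equilibrium: 1361 - 2P = 6P - 1687 gives 3048 = 8P, so P = 381 and Q = 599.
With the change applied: demand Qd = 1155 - 2P, supply Qs = 6P - 2231.
Equate the new curves: 1155 - 2P = 6P - 2231, giving 3386 = 8P, P = 423.25, Q = 308.5.

423.25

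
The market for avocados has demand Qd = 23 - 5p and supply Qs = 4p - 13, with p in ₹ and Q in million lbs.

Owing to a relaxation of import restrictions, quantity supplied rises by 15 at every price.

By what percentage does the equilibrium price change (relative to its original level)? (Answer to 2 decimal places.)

Initially, 23 - 5p = 4p - 13, so 36 = 9p and p = 4, Q = 3.
After the shift, demand is Qd = 23 - 5p and supply is Qs = 4p + 2.
Equate the new curves: 23 - 5p = 4p + 2, giving 21 = 9p, p = 7/3 ≈ 2.3333, Q = 34/3 ≈ 11.3333.
%Δp = (2.3333 − 4) / 4 × 100 = -41.67%.

-41.67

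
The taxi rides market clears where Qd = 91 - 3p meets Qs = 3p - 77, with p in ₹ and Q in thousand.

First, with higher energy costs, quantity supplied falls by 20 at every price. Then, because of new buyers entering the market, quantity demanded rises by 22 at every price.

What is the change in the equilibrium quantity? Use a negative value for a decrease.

Before the shock: 91 - 3p = 3p - 77 ⇒ 168 = 6p ⇒ p = 28, Q = 7.
With the change applied: demand Qd = 113 - 3p, supply Qs = 3p - 97.
Setting them equal: 113 - 3p = 3p - 97 → 210 = 6p, so p = 35 and Q = 8.
ΔQ = 8 − 7 = +1.

+1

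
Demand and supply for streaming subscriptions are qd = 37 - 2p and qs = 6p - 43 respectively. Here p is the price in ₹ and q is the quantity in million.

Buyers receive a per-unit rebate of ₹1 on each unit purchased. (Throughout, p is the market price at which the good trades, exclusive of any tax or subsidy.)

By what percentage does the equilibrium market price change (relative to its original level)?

+2.5

Solve the original market: 37 - 2p = 6p - 43, hence p = 10 and q = 17.
Since buyers' out-of-pocket price is the market price minus the rebate, the effective demand curve becomes qd = 39 - 2p.
Equate the new curves: 39 - 2p = 6p - 43, giving 82 = 8p, p = 10.25, q = 18.5.
%Δp = (10.25 − 10) / 10 × 100 = +2.5%.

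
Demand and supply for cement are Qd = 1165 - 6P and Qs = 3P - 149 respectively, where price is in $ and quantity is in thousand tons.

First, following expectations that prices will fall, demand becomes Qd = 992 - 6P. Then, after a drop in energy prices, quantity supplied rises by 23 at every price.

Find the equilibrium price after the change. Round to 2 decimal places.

124.22

Solve the original market: 1165 - 6P = 3P - 149, hence P = 146 and Q = 289.
The shock moves the curves to Qd = 992 - 6P and Qs = 3P - 126.
Setting them equal: 992 - 6P = 3P - 126 → 1118 = 9P, so P = 1118/9 ≈ 124.2222 and Q = 740/3 ≈ 246.6667.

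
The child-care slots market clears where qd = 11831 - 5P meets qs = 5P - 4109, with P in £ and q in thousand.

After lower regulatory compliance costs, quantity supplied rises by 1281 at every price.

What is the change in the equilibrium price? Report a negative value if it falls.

-128.1

Before the shock: 11831 - 5P = 5P - 4109 ⇒ 15940 = 10P ⇒ P = 1594, q = 3861.
After the shift, demand is qd = 11831 - 5P and supply is qs = 5P - 2828.
Setting them equal: 11831 - 5P = 5P - 2828 → 14659 = 10P, so P = 1465.9 and q = 4501.5.
ΔP = 1465.9 − 1594 = -128.1.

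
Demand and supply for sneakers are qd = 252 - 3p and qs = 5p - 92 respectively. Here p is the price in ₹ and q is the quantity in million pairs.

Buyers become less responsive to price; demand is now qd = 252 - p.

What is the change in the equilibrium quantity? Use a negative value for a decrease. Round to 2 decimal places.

+71.67

Solve the original market: 252 - 3p = 5p - 92, hence p = 43 and q = 123.
The shock moves the curves to qd = 252 - p and qs = 5p - 92.
Clearing the new market: 252 - p = 5p - 92, so p = 172/3 ≈ 57.3333 and q = 584/3 ≈ 194.6667.
Δq = 194.6667 − 123 = +71.67.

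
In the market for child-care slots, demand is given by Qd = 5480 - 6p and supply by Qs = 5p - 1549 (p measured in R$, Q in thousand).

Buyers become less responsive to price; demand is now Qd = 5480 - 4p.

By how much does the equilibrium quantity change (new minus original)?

Original equilibrium: 5480 - 6p = 5p - 1549 gives 7029 = 11p, so p = 639 and Q = 1646.
After the shift, demand is Qd = 5480 - 4p and supply is Qs = 5p - 1549.
Clearing the new market: 5480 - 4p = 5p - 1549, so p = 781 and Q = 2356.
ΔQ = 2356 − 1646 = +710.

+710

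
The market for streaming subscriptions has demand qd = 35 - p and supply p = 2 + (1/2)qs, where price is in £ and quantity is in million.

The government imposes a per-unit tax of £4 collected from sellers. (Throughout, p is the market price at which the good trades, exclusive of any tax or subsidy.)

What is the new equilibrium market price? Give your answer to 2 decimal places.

Initially, 35 - p = 2p - 4, so 39 = 3p and p = 13, q = 22.
Since sellers keep the price net of the tax, the effective supply curve becomes qs = 2p - 12.
Clearing the new market: 35 - p = 2p - 12, so p = 47/3 ≈ 15.6667 and q = 58/3 ≈ 19.3333.

15.67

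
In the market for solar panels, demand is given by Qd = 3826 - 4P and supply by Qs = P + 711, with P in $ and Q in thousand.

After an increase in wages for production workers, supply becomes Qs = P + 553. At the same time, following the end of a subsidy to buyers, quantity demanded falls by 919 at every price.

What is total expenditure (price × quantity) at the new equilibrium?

Solve the original market: 3826 - 4P = P + 711, hence P = 623 and Q = 1334.
After the shift, demand is Qd = 2907 - 4P and supply is Qs = P + 553.
Setting them equal: 2907 - 4P = P + 553 → 2354 = 5P, so P = 470.8 and Q = 1023.8.
New expenditure = 470.8 × 1023.8 = 482005.04.

482005.04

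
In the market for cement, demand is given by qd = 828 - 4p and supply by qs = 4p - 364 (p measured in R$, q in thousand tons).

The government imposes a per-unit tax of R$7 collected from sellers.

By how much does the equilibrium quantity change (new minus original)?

Before the shock: 828 - 4p = 4p - 364 ⇒ 1192 = 8p ⇒ p = 149, q = 232.
Since sellers keep the price net of the tax, the effective supply curve becomes qs = 4p - 392.
Clearing the new market: 828 - 4p = 4p - 392, so p = 152.5 and q = 218.
Δq = 218 − 232 = -14.

-14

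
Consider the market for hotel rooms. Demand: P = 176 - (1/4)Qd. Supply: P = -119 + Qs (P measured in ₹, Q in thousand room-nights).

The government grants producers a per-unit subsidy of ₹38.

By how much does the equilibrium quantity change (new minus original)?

Initially, 704 - 4P = P + 119, so 585 = 5P and P = 117, Q = 236.
Since sellers receive the price plus the subsidy, the effective supply curve becomes Qs = P + 157.
Clearing the new market: 704 - 4P = P + 157, so P = 109.4 and Q = 266.4.
ΔQ = 266.4 − 236 = +30.4.

+30.4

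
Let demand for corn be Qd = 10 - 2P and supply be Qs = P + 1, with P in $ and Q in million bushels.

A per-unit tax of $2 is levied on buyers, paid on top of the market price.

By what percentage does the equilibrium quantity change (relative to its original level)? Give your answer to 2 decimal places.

-33.33

Original equilibrium: 10 - 2P = P + 1 gives 9 = 3P, so P = 3 and Q = 4.
Since buyers pay the price plus the tax, the effective demand curve becomes Qd = 6 - 2P.
Clearing the new market: 6 - 2P = P + 1, so P = 5/3 ≈ 1.6667 and Q = 8/3 ≈ 2.6667.
%ΔQ = (2.6667 − 4) / 4 × 100 = -33.33%.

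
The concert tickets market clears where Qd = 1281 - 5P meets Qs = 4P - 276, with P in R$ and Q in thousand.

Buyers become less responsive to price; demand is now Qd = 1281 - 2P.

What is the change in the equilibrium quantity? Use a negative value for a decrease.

+346

Initially, 1281 - 5P = 4P - 276, so 1557 = 9P and P = 173, Q = 416.
After the shift, demand is Qd = 1281 - 2P and supply is Qs = 4P - 276.
Clearing the new market: 1281 - 2P = 4P - 276, so P = 259.5 and Q = 762.
ΔQ = 762 − 416 = +346.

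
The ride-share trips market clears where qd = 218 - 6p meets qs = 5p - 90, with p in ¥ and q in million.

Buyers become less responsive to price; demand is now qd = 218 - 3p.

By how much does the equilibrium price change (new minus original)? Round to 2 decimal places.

Initially, 218 - 6p = 5p - 90, so 308 = 11p and p = 28, q = 50.
The shock moves the curves to qd = 218 - 3p and qs = 5p - 90.
Clearing the new market: 218 - 3p = 5p - 90, so p = 38.5 and q = 102.5.
Δp = 38.5 − 28 = +10.50.

+10.50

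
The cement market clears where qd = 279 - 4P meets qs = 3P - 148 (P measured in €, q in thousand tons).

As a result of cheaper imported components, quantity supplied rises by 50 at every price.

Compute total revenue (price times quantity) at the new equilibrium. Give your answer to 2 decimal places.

3423.78

Initially, 279 - 4P = 3P - 148, so 427 = 7P and P = 61, q = 35.
With the change applied: demand qd = 279 - 4P, supply qs = 3P - 98.
Clearing the new market: 279 - 4P = 3P - 98, so P = 377/7 ≈ 53.8571 and q = 445/7 ≈ 63.5714.
New expenditure = 53.8571 × 63.5714 = 3423.78.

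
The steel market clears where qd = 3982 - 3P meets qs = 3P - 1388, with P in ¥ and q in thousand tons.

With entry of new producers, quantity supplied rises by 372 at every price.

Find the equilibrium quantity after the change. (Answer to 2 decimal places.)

1483.00

Initially, 3982 - 3P = 3P - 1388, so 5370 = 6P and P = 895, q = 1297.
After the shift, demand is qd = 3982 - 3P and supply is qs = 3P - 1016.
New equilibrium: 3982 - 3P = 3P - 1016 ⇒ 4998 = 6P ⇒ P = 833, q = 1483.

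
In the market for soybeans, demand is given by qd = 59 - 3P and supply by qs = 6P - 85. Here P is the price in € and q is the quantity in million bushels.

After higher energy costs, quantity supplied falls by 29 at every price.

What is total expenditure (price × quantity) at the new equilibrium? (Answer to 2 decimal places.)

Initially, 59 - 3P = 6P - 85, so 144 = 9P and P = 16, q = 11.
The new curves are qd = 59 - 3P (demand) and qs = 6P - 114 (supply).
New equilibrium: 59 - 3P = 6P - 114 ⇒ 173 = 9P ⇒ P = 173/9 ≈ 19.2222, q = 4/3 ≈ 1.3333.
New expenditure = 19.2222 × 1.3333 = 25.63.

25.63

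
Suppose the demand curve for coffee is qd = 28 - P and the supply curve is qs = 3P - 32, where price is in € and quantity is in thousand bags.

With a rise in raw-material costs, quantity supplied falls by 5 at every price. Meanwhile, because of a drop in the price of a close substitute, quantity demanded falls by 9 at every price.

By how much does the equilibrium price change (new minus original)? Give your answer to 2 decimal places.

-1.00

Solve the original market: 28 - P = 3P - 32, hence P = 15 and q = 13.
The shock moves the curves to qd = 19 - P and qs = 3P - 37.
New equilibrium: 19 - P = 3P - 37 ⇒ 56 = 4P ⇒ P = 14, q = 5.
ΔP = 14 − 15 = -1.00.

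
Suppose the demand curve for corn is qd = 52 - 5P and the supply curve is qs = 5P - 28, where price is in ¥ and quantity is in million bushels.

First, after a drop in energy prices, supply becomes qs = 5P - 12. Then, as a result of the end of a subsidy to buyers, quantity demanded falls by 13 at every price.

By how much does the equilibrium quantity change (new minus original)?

+1.5

Initially, 52 - 5P = 5P - 28, so 80 = 10P and P = 8, q = 12.
The new curves are qd = 39 - 5P (demand) and qs = 5P - 12 (supply).
Equate the new curves: 39 - 5P = 5P - 12, giving 51 = 10P, P = 5.1, q = 13.5.
Δq = 13.5 − 12 = +1.5.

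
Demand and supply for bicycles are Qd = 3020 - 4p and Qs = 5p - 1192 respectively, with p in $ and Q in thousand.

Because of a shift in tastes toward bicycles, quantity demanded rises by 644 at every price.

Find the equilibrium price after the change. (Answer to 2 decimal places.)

Solve the original market: 3020 - 4p = 5p - 1192, hence p = 468 and Q = 1148.
The new curves are Qd = 3664 - 4p (demand) and Qs = 5p - 1192 (supply).
Clearing the new market: 3664 - 4p = 5p - 1192, so p = 4856/9 ≈ 539.5556 and Q = 13552/9 ≈ 1505.7778.

539.56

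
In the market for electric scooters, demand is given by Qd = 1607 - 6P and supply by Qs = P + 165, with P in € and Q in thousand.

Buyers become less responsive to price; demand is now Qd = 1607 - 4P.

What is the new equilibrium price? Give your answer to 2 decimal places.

Before the shock: 1607 - 6P = P + 165 ⇒ 1442 = 7P ⇒ P = 206, Q = 371.
With the change applied: demand Qd = 1607 - 4P, supply Qs = P + 165.
New equilibrium: 1607 - 4P = P + 165 ⇒ 1442 = 5P ⇒ P = 288.4, Q = 453.4.

288.40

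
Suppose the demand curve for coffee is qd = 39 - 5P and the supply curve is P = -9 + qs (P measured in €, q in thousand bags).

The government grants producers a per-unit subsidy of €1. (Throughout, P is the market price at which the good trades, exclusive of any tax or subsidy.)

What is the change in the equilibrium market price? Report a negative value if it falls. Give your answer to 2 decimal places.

Original equilibrium: 39 - 5P = P + 9 gives 30 = 6P, so P = 5 and q = 14.
Since sellers receive the price plus the subsidy, the effective supply curve becomes qs = P + 10.
Clearing the new market: 39 - 5P = P + 10, so P = 29/6 ≈ 4.8333 and q = 89/6 ≈ 14.8333.
ΔP = 4.8333 − 5 = -0.17.

-0.17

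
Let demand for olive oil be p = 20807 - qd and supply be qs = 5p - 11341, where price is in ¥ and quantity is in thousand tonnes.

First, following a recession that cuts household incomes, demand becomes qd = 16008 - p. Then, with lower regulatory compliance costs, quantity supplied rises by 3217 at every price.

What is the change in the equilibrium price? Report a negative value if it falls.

-1336

Solve the original market: 20807 - p = 5p - 11341, hence p = 5358 and q = 15449.
After the shift, demand is qd = 16008 - p and supply is qs = 5p - 8124.
Setting them equal: 16008 - p = 5p - 8124 → 24132 = 6p, so p = 4022 and q = 11986.
Δp = 4022 − 5358 = -1336.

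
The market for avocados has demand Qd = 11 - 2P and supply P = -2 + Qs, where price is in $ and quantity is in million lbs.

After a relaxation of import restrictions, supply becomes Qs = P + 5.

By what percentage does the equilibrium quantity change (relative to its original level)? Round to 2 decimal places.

+40.00

Original equilibrium: 11 - 2P = P + 2 gives 9 = 3P, so P = 3 and Q = 5.
With the change applied: demand Qd = 11 - 2P, supply Qs = P + 5.
Setting them equal: 11 - 2P = P + 5 → 6 = 3P, so P = 2 and Q = 7.
%ΔQ = (7 − 5) / 5 × 100 = +40.00%.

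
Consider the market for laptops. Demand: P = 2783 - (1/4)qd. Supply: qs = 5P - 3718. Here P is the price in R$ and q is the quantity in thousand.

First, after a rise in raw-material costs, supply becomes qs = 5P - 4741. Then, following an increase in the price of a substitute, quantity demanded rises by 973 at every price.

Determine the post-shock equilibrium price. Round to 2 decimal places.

1871.78

Solve the original market: 11132 - 4P = 5P - 3718, hence P = 1650 and q = 4532.
After the shift, demand is qd = 12105 - 4P and supply is qs = 5P - 4741.
New equilibrium: 12105 - 4P = 5P - 4741 ⇒ 16846 = 9P ⇒ P = 16846/9 ≈ 1871.7778, q = 41561/9 ≈ 4617.8889.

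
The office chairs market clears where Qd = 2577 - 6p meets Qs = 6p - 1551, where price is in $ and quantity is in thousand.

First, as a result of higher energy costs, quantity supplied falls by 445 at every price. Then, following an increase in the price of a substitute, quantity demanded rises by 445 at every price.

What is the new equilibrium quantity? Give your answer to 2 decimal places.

Initially, 2577 - 6p = 6p - 1551, so 4128 = 12p and p = 344, Q = 513.
After the shift, demand is Qd = 3022 - 6p and supply is Qs = 6p - 1996.
Equate the new curves: 3022 - 6p = 6p - 1996, giving 5018 = 12p, p = 2509/6 ≈ 418.1667, Q = 513.

513.00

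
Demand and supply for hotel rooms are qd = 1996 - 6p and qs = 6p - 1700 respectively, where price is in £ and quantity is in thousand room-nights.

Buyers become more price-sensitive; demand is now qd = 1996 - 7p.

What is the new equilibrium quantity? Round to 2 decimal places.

5.85

Initially, 1996 - 6p = 6p - 1700, so 3696 = 12p and p = 308, q = 148.
The shock moves the curves to qd = 1996 - 7p and qs = 6p - 1700.
New equilibrium: 1996 - 7p = 6p - 1700 ⇒ 3696 = 13p ⇒ p = 3696/13 ≈ 284.3077, q = 76/13 ≈ 5.8462.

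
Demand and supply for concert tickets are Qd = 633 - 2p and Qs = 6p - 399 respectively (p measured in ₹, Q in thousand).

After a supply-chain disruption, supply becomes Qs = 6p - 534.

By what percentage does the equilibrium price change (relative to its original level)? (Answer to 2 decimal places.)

Initially, 633 - 2p = 6p - 399, so 1032 = 8p and p = 129, Q = 375.
The new curves are Qd = 633 - 2p (demand) and Qs = 6p - 534 (supply).
New equilibrium: 633 - 2p = 6p - 534 ⇒ 1167 = 8p ⇒ p = 145.875, Q = 341.25.
%Δp = (145.875 − 129) / 129 × 100 = +13.08%.

+13.08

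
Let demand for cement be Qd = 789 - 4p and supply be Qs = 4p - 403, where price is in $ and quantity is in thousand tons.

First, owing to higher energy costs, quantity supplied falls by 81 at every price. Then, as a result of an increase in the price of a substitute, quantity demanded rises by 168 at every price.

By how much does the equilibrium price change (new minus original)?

+31.125

Solve the original market: 789 - 4p = 4p - 403, hence p = 149 and Q = 193.
After the shift, demand is Qd = 957 - 4p and supply is Qs = 4p - 484.
Equate the new curves: 957 - 4p = 4p - 484, giving 1441 = 8p, p = 180.125, Q = 236.5.
Δp = 180.125 − 149 = +31.125.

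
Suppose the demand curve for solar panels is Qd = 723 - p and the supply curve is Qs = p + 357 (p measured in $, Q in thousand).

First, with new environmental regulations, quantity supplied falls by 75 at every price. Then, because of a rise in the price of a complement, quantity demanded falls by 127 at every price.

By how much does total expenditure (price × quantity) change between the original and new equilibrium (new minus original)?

Solve the original market: 723 - p = p + 357, hence p = 183 and Q = 540.
The new curves are Qd = 596 - p (demand) and Qs = p + 282 (supply).
Setting them equal: 596 - p = p + 282 → 314 = 2p, so p = 157 and Q = 439.
Expenditure moves from 183×540 = 98820 to 157×439 = 68923; change = -29897.

-29897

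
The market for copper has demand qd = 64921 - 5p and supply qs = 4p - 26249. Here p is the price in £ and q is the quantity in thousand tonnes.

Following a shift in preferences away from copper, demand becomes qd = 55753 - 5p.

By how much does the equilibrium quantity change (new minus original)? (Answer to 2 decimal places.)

-4074.67

Initially, 64921 - 5p = 4p - 26249, so 91170 = 9p and p = 10130, q = 14271.
After the shift, demand is qd = 55753 - 5p and supply is qs = 4p - 26249.
Setting them equal: 55753 - 5p = 4p - 26249 → 82002 = 9p, so p = 27334/3 ≈ 9111.3333 and q = 30589/3 ≈ 10196.3333.
Δq = 10196.3333 − 14271 = -4074.67.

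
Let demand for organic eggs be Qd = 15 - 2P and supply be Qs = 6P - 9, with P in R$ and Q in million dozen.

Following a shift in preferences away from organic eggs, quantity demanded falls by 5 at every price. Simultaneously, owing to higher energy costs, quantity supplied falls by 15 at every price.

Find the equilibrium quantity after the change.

1.5

Before the shock: 15 - 2P = 6P - 9 ⇒ 24 = 8P ⇒ P = 3, Q = 9.
The shock moves the curves to Qd = 10 - 2P and Qs = 6P - 24.
Clearing the new market: 10 - 2P = 6P - 24, so P = 4.25 and Q = 1.5.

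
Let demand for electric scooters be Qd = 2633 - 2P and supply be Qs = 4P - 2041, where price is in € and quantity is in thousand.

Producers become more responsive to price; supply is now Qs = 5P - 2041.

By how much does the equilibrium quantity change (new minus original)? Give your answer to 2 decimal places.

Initially, 2633 - 2P = 4P - 2041, so 4674 = 6P and P = 779, Q = 1075.
After the shift, demand is Qd = 2633 - 2P and supply is Qs = 5P - 2041.
New equilibrium: 2633 - 2P = 5P - 2041 ⇒ 4674 = 7P ⇒ P = 4674/7 ≈ 667.7143, Q = 9083/7 ≈ 1297.5714.
ΔQ = 1297.5714 − 1075 = +222.57.

+222.57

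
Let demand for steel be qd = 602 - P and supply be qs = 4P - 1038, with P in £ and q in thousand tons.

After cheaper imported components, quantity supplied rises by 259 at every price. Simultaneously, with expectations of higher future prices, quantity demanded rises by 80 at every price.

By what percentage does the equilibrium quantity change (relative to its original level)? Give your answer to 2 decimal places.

Original equilibrium: 602 - P = 4P - 1038 gives 1640 = 5P, so P = 328 and q = 274.
The new curves are qd = 682 - P (demand) and qs = 4P - 779 (supply).
New equilibrium: 682 - P = 4P - 779 ⇒ 1461 = 5P ⇒ P = 292.2, q = 389.8.
%Δq = (389.8 − 274) / 274 × 100 = +42.26%.

+42.26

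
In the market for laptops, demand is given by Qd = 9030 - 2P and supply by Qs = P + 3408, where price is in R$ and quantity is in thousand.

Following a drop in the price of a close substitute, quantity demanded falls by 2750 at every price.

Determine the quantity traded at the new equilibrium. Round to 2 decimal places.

Before the shock: 9030 - 2P = P + 3408 ⇒ 5622 = 3P ⇒ P = 1874, Q = 5282.
The shock moves the curves to Qd = 6280 - 2P and Qs = P + 3408.
Clearing the new market: 6280 - 2P = P + 3408, so P = 2872/3 ≈ 957.3333 and Q = 13096/3 ≈ 4365.3333.

4365.33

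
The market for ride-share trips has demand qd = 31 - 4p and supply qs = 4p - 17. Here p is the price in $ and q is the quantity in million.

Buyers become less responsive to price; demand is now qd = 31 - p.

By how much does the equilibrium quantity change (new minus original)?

Initially, 31 - 4p = 4p - 17, so 48 = 8p and p = 6, q = 7.
With the change applied: demand qd = 31 - p, supply qs = 4p - 17.
New equilibrium: 31 - p = 4p - 17 ⇒ 48 = 5p ⇒ p = 9.6, q = 21.4.
Δq = 21.4 − 7 = +14.4.

+14.4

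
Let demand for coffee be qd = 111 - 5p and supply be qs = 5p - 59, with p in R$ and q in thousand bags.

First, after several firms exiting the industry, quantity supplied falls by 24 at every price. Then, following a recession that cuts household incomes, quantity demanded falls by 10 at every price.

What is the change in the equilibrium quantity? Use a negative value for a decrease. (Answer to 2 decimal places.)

Initially, 111 - 5p = 5p - 59, so 170 = 10p and p = 17, q = 26.
With the change applied: demand qd = 101 - 5p, supply qs = 5p - 83.
Equate the new curves: 101 - 5p = 5p - 83, giving 184 = 10p, p = 18.4, q = 9.
Δq = 9 − 26 = -17.00.

-17.00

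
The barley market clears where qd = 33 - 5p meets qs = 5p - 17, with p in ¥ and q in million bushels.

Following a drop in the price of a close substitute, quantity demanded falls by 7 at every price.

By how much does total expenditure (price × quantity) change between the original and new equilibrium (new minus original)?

Before the shock: 33 - 5p = 5p - 17 ⇒ 50 = 10p ⇒ p = 5, q = 8.
The new curves are qd = 26 - 5p (demand) and qs = 5p - 17 (supply).
Setting them equal: 26 - 5p = 5p - 17 → 43 = 10p, so p = 4.3 and q = 4.5.
Expenditure moves from 5×8 = 40 to 4.3×4.5 = 19.35; change = -20.65.

-20.65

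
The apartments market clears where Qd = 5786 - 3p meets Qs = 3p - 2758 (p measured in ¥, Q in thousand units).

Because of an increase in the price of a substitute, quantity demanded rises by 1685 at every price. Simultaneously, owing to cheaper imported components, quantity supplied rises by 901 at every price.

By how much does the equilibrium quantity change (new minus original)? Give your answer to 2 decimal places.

+1293.00

Initially, 5786 - 3p = 3p - 2758, so 8544 = 6p and p = 1424, Q = 1514.
The shock moves the curves to Qd = 7471 - 3p and Qs = 3p - 1857.
Equate the new curves: 7471 - 3p = 3p - 1857, giving 9328 = 6p, p = 4664/3 ≈ 1554.6667, Q = 2807.
ΔQ = 2807 − 1514 = +1293.00.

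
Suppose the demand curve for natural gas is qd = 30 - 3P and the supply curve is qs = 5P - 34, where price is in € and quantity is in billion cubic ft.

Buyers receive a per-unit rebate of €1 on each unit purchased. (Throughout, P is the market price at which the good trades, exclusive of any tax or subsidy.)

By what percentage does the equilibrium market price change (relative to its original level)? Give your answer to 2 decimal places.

Solve the original market: 30 - 3P = 5P - 34, hence P = 8 and q = 6.
Since buyers' out-of-pocket price is the market price minus the rebate, the effective demand curve becomes qd = 33 - 3P.
Equate the new curves: 33 - 3P = 5P - 34, giving 67 = 8P, P = 8.375, q = 7.875.
%ΔP = (8.375 − 8) / 8 × 100 = +4.69%.

+4.69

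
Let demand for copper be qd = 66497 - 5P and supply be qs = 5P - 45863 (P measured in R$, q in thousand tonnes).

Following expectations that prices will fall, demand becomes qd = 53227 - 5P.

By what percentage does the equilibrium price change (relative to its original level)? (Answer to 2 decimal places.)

-11.81

Solve the original market: 66497 - 5P = 5P - 45863, hence P = 11236 and q = 10317.
With the change applied: demand qd = 53227 - 5P, supply qs = 5P - 45863.
New equilibrium: 53227 - 5P = 5P - 45863 ⇒ 99090 = 10P ⇒ P = 9909, q = 3682.
%ΔP = (9909 − 11236) / 11236 × 100 = -11.81%.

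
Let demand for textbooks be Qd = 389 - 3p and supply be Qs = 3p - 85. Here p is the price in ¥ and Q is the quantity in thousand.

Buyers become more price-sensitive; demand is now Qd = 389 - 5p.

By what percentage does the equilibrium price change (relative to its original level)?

Original equilibrium: 389 - 3p = 3p - 85 gives 474 = 6p, so p = 79 and Q = 152.
The shock moves the curves to Qd = 389 - 5p and Qs = 3p - 85.
Setting them equal: 389 - 5p = 3p - 85 → 474 = 8p, so p = 59.25 and Q = 92.75.
%Δp = (59.25 − 79) / 79 × 100 = -25%.

-25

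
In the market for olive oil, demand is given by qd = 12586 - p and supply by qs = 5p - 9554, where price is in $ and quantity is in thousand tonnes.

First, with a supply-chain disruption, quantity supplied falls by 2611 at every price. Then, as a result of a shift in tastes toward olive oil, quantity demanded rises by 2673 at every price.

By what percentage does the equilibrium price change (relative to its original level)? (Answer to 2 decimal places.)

+23.87

Original equilibrium: 12586 - p = 5p - 9554 gives 22140 = 6p, so p = 3690 and q = 8896.
The new curves are qd = 15259 - p (demand) and qs = 5p - 12165 (supply).
Clearing the new market: 15259 - p = 5p - 12165, so p = 13712/3 ≈ 4570.6667 and q = 32065/3 ≈ 10688.3333.
%Δp = (4570.6667 − 3690) / 3690 × 100 = +23.87%.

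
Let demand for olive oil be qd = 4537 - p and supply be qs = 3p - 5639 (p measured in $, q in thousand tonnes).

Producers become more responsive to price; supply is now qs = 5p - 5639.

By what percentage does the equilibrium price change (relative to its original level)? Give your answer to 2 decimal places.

Before the shock: 4537 - p = 3p - 5639 ⇒ 10176 = 4p ⇒ p = 2544, q = 1993.
With the change applied: demand qd = 4537 - p, supply qs = 5p - 5639.
Clearing the new market: 4537 - p = 5p - 5639, so p = 1696 and q = 2841.
%Δp = (1696 − 2544) / 2544 × 100 = -33.33%.

-33.33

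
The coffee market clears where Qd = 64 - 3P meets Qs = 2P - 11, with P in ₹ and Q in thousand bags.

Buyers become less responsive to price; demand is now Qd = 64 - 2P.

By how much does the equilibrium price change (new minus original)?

+3.75

Solve the original market: 64 - 3P = 2P - 11, hence P = 15 and Q = 19.
With the change applied: demand Qd = 64 - 2P, supply Qs = 2P - 11.
Setting them equal: 64 - 2P = 2P - 11 → 75 = 4P, so P = 18.75 and Q = 26.5.
ΔP = 18.75 − 15 = +3.75.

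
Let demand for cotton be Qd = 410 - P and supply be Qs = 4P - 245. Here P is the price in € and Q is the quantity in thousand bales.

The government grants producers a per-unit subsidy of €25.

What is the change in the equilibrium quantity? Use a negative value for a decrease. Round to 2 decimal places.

Initially, 410 - P = 4P - 245, so 655 = 5P and P = 131, Q = 279.
Since sellers receive the price plus the subsidy, the effective supply curve becomes Qs = 4P - 145.
New equilibrium: 410 - P = 4P - 145 ⇒ 555 = 5P ⇒ P = 111, Q = 299.
ΔQ = 299 − 279 = +20.00.

+20.00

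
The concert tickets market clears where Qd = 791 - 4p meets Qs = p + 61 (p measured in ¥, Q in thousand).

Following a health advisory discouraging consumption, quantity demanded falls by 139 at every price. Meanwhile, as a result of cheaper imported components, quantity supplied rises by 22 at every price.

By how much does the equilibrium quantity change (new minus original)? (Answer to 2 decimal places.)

Initially, 791 - 4p = p + 61, so 730 = 5p and p = 146, Q = 207.
After the shift, demand is Qd = 652 - 4p and supply is Qs = p + 83.
Clearing the new market: 652 - 4p = p + 83, so p = 113.8 and Q = 196.8.
ΔQ = 196.8 − 207 = -10.20.

-10.20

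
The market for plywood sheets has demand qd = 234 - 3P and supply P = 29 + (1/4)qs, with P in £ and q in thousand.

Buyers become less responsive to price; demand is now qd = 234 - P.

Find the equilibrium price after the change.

Before the shock: 234 - 3P = 4P - 116 ⇒ 350 = 7P ⇒ P = 50, q = 84.
The shock moves the curves to qd = 234 - P and qs = 4P - 116.
New equilibrium: 234 - P = 4P - 116 ⇒ 350 = 5P ⇒ P = 70, q = 164.

70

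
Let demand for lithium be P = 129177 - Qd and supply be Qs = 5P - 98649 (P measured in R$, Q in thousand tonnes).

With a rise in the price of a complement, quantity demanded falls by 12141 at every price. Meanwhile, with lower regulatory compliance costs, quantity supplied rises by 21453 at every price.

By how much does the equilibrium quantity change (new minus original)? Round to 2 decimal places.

Original equilibrium: 129177 - P = 5P - 98649 gives 227826 = 6P, so P = 37971 and Q = 91206.
With the change applied: demand Qd = 117036 - P, supply Qs = 5P - 77196.
New equilibrium: 117036 - P = 5P - 77196 ⇒ 194232 = 6P ⇒ P = 32372, Q = 84664.
ΔQ = 84664 − 91206 = -6542.00.

-6542.00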